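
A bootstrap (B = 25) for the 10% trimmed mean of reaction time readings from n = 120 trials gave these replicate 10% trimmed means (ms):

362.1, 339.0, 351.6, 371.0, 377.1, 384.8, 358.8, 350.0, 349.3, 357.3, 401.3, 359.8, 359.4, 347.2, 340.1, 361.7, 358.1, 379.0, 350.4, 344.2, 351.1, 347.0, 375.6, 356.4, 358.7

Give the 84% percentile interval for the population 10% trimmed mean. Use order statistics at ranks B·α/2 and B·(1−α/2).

Sorted replicates: 339.0, 340.1, 344.2, 347.0, 347.2, 349.3, 350.0, 350.4, 351.1, 351.6, 356.4, 357.3, 358.1, 358.7, 358.8, 359.4, 359.8, 361.7, 362.1, 371.0, 375.6, 377.1, 379.0, 384.8, 401.3
α = 0.16; lower rank = 25 × 0.080 = 2; upper rank = 25 × 0.920 = 23.
The 2nd smallest replicate is 340.1; the 23rd is 379.0.

(340.1, 379.0)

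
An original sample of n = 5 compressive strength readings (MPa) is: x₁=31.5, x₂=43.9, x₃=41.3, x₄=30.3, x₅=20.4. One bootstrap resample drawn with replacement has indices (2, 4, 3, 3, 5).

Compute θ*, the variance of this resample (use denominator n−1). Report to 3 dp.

θ* = 98.218

Resample values: 43.9, 30.3, 41.3, 41.3, 20.4.
Mean = 35.4400; sum of squared deviations = 392.8720
s² = 392.8720 / 4 = 98.2180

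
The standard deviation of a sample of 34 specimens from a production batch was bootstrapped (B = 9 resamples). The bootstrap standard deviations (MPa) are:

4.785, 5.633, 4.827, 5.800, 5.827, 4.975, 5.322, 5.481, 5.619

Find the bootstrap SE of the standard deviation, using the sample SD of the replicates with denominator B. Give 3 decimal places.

SE* = 0.385

Bootstrap SE is the standard deviation of the 9 replicate standard deviations.
Mean of replicates: (4.785 + 5.633 + 4.827 + 5.800 + 5.827 + 4.975 + 5.322 + 5.481 + 5.619) / 9 = 48.2690 / 9 = 5.3632
Sum of squared deviations: (−0.5782)² + (+0.2698)² + (−0.5362)² + (+0.4368)² + (+0.4638)² + (−0.3882)² + (−0.0412)² + (+0.1178)² + (+0.2558)² = 1.3322
Variance = 1.3322 / 9 = 0.1480
SE* = √0.1480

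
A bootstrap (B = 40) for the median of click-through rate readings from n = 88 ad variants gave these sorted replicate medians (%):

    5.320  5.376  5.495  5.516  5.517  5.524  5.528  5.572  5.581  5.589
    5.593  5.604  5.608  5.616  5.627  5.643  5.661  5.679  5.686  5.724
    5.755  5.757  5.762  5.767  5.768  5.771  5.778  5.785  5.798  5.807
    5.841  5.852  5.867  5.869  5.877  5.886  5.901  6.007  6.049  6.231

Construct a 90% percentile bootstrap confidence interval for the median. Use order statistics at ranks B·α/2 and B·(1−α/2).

(5.376, 6.007)

α = 0.10; lower rank = 40 × 0.050 = 2; upper rank = 40 × 0.950 = 38.
The 2nd smallest replicate is 5.376; the 38th is 6.007.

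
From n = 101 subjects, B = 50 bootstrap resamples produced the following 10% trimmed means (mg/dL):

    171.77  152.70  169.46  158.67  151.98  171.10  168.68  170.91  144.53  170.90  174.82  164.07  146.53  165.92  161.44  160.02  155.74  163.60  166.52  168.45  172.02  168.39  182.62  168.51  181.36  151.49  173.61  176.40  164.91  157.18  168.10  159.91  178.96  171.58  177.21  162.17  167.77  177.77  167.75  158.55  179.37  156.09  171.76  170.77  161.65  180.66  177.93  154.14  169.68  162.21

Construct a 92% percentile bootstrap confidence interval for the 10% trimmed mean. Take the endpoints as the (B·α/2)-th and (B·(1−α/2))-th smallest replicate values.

Sorted replicates: 144.53, 146.53, 151.49, 151.98, 152.70, 154.14, 155.74, 156.09, 157.18, 158.55, 158.67, 159.91, 160.02, 161.44, 161.65, 162.17, 162.21, 163.60, 164.07, 164.91, 165.92, 166.52, 167.75, 167.77, 168.10, 168.39, 168.45, 168.51, 168.68, 169.46, 169.68, 170.77, 170.90, 170.91, 171.10, 171.58, 171.76, 171.77, 172.02, 173.61, 174.82, 176.40, 177.21, 177.77, 177.93, 178.96, 179.37, 180.66, 181.36, 182.62
α = 0.08; lower rank = 50 × 0.040 = 2; upper rank = 50 × 0.960 = 48.
The 2nd smallest replicate is 146.53; the 48th is 180.66.

(146.53, 180.66)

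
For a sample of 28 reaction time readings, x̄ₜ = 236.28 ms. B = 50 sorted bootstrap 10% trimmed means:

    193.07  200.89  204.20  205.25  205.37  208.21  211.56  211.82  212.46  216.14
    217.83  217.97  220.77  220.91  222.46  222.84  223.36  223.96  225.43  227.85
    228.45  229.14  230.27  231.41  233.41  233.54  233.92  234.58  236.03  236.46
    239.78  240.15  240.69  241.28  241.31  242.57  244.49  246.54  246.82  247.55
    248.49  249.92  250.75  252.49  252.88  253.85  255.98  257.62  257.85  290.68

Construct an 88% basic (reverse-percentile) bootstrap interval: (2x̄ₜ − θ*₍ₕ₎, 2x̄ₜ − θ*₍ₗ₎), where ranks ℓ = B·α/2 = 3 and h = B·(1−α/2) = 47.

Percentile endpoints at ranks 3 and 47: θ*₍3₎ = 204.20, θ*₍47₎ = 255.98.
Basic interval reflects these around x̄ₜ:
  lower = 2 × 236.28 − 255.98 = 216.58
  upper = 2 × 236.28 − 204.20 = 268.36

(216.58, 268.36)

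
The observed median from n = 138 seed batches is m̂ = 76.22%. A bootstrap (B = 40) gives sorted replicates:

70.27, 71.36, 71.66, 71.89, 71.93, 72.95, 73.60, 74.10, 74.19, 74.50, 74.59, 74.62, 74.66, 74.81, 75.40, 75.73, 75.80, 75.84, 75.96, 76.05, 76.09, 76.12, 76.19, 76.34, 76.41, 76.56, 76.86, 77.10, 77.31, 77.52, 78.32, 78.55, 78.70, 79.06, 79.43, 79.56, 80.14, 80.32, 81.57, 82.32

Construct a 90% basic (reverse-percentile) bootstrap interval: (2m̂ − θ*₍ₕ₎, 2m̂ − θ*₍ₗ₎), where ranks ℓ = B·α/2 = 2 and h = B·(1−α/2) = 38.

Percentile endpoints at ranks 2 and 38: θ*₍2₎ = 71.36, θ*₍38₎ = 80.32.
Basic interval reflects these around m̂:
  lower = 2 × 76.22 − 80.32 = 72.12
  upper = 2 × 76.22 − 71.36 = 81.08

(72.12, 81.08)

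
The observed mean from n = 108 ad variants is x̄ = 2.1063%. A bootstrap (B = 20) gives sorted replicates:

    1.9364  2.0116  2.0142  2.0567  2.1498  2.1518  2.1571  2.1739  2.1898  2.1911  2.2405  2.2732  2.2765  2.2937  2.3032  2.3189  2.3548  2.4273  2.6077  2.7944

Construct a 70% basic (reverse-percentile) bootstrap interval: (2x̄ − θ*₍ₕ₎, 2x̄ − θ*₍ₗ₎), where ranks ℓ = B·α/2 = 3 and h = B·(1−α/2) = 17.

Percentile endpoints at ranks 3 and 17: θ*₍3₎ = 2.0142, θ*₍17₎ = 2.3548.
Basic interval reflects these around x̄:
  lower = 2 × 2.1063 − 2.3548 = 1.8578
  upper = 2 × 2.1063 − 2.0142 = 2.1984

(1.8578, 2.1984)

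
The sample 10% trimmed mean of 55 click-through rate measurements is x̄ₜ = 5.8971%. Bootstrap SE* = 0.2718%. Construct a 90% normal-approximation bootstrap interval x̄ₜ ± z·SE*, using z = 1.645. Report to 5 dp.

(5.44999, 6.34421)

Margin = 1.645 × 0.2718 = 0.447111
Interval: 5.8971 ± 0.447111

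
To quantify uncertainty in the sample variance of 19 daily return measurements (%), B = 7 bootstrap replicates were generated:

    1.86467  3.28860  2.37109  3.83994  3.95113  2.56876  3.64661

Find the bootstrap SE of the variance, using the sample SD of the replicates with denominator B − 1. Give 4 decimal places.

SE* = 0.8105

Bootstrap SE is the standard deviation of the 7 replicate variances.
Mean of replicates: (1.86467 + 3.28860 + 2.37109 + 3.83994 + 3.95113 + 2.56876 + 3.64661) / 7 = 21.530800 / 7 = 3.075829
Sum of squared deviations: (−1.211159)² + (+0.212771)² + (−0.704739)² + (+0.764111)² + (+0.875301)² + (−0.507069)² + (+0.570781)² = 3.941762
Variance = 3.941762 / 6 = 0.656960
SE* = √0.656960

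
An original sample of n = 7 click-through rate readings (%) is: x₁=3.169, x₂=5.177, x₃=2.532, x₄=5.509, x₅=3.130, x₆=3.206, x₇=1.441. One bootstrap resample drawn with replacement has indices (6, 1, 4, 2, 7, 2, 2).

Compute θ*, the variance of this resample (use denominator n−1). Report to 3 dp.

Resample values: 3.206, 3.169, 5.509, 5.177, 1.441, 5.177, 5.177.
Mean = 4.1223; sum of squared deviations = 14.1979
s² = 14.1979 / 6 = 2.3663

θ* = 2.366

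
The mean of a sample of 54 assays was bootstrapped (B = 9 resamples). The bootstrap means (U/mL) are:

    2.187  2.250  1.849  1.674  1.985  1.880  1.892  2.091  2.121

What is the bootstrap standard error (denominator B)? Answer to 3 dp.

Bootstrap SE is the standard deviation of the 9 replicate means.
Mean of replicates: (2.187 + 2.250 + 1.849 + 1.674 + 1.985 + 1.880 + 1.892 + 2.091 + 2.121) / 9 = 17.9290 / 9 = 1.9921
Sum of squared deviations: (+0.1949)² + (+0.2579)² + (−0.1431)² + (−0.3181)² + (−0.0071)² + (−0.1121)² + (−0.1001)² + (+0.0989)² + (+0.1289)² = 0.2752
Variance = 0.2752 / 9 = 0.0306
SE* = √0.0306

SE* = 0.175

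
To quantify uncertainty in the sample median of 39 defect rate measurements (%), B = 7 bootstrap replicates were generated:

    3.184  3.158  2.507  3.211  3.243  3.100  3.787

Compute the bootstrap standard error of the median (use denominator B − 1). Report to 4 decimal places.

Bootstrap SE is the standard deviation of the 7 replicate medians.
Mean of replicates: (3.184 + 3.158 + 2.507 + 3.211 + 3.243 + 3.100 + 3.787) / 7 = 22.19000 / 7 = 3.17000
Sum of squared deviations: (+0.01400)² + (−0.01200)² + (−0.66300)² + (+0.04100)² + (+0.07300)² + (−0.07000)² + (+0.61700)² = 0.83251
Variance = 0.83251 / 6 = 0.13875
SE* = √0.13875

SE* = 0.3725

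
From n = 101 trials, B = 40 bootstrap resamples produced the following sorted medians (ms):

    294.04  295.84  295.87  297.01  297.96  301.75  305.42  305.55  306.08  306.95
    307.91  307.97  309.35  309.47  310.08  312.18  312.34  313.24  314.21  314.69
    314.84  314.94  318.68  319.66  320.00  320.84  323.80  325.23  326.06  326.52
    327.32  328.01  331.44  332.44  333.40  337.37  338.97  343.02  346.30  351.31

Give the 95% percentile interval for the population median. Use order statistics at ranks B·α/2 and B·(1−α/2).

(294.04, 346.30)

α = 0.05; lower rank = 40 × 0.025 = 1; upper rank = 40 × 0.975 = 39.
The 1st smallest replicate is 294.04; the 39th is 346.30.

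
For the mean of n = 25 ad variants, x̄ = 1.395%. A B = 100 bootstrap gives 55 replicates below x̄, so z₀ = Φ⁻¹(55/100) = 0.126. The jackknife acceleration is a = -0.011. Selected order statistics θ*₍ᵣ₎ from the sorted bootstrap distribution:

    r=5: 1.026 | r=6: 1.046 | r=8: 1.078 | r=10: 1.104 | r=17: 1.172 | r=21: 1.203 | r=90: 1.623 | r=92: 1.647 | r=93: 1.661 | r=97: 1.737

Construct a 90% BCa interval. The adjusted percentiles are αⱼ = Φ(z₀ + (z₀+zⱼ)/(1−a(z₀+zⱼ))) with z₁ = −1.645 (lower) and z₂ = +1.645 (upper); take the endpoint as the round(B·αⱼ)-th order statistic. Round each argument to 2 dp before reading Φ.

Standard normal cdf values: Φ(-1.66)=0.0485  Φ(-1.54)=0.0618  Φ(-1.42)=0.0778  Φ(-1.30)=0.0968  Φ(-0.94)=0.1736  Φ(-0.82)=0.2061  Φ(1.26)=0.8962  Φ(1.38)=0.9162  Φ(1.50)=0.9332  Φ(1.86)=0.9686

(1.078, 1.737)

Lower: z₀ + z₁ = 0.126 + (-1.645) = -1.519; 1 − a(z₀+z₁) = 1 − (-0.011)(-1.519) = 0.9833; argument = 0.126 + (-1.519)/0.9833 = -1.4188 → -1.42.
α₁ = Φ(-1.42) = 0.0778; rank = round(100 × 0.0778) = 8; θ*₍8₎ = 1.078.
Upper: z₀ + z₂ = 1.771; 1 − a(z₀+z₂) = 1.0195; argument = 1.8632 → 1.86; α₂ = 0.9686; rank = 97; θ*₍97₎ = 1.737.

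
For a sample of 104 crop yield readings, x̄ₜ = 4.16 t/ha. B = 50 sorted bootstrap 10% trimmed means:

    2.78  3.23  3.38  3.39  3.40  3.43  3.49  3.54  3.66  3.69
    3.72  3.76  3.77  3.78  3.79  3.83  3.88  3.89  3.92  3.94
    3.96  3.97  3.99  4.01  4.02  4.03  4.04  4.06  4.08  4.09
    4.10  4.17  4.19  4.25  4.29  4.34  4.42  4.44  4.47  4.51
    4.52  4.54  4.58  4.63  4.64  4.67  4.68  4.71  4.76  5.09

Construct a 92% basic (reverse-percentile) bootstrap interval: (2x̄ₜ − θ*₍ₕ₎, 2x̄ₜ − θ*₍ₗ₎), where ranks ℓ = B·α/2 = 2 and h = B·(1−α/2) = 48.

Percentile endpoints at ranks 2 and 48: θ*₍2₎ = 3.23, θ*₍48₎ = 4.71.
Basic interval reflects these around x̄ₜ:
  lower = 2 × 4.16 − 4.71 = 3.61
  upper = 2 × 4.16 − 3.23 = 5.09

(3.61, 5.09)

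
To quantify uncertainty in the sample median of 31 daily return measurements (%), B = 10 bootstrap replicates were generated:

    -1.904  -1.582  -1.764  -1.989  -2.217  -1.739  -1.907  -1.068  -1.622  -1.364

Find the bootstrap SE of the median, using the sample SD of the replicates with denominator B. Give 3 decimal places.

SE* = 0.312

Bootstrap SE is the standard deviation of the 10 replicate medians.
Mean of replicates: ((-1.904) + (-1.582) + (-1.764) + (-1.989) + (-2.217) + (-1.739) + (-1.907) + (-1.068) + (-1.622) + (-1.364)) / 10 = -17.1560 / 10 = -1.7156
Sum of squared deviations: (−0.1884)² + (+0.1336)² + (−0.0484)² + (−0.2734)² + (−0.5014)² + (−0.0234)² + (−0.1914)² + (+0.6476)² + (+0.0936)² + (+0.3516)² = 0.9708
Variance = 0.9708 / 10 = 0.0971
SE* = √0.0971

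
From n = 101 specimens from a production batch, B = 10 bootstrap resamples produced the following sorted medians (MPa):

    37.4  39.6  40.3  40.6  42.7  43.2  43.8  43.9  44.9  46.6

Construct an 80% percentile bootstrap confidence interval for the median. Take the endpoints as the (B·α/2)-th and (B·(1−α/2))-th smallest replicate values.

α = 0.20; lower rank = 10 × 0.100 = 1; upper rank = 10 × 0.900 = 9.
The 1st smallest replicate is 37.4; the 9th is 44.9.

(37.4, 44.9)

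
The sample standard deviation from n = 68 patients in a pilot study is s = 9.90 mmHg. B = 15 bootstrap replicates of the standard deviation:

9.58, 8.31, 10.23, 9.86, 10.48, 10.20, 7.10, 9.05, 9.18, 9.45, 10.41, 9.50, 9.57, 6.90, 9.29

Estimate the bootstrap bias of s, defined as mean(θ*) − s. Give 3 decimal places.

mean(θ*) = (9.58 + 8.31 + 10.23 + 9.86 + 10.48 + 10.20 + 7.10 + 9.05 + 9.18 + 9.45 + 10.41 + 9.50 + 9.57 + 6.90 + 9.29) / 15 = 9.2740
bias = 9.2740 − 9.90

bias = −0.626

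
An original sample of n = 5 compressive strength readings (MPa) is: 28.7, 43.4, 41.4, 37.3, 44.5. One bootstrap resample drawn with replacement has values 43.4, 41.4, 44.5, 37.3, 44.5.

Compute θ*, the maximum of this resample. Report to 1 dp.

Maximum = 44.5

θ* = 44.5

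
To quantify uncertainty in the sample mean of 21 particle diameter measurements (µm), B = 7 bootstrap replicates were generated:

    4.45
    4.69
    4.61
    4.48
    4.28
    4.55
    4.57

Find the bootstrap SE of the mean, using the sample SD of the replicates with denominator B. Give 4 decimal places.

SE* = 0.1222

Bootstrap SE is the standard deviation of the 7 replicate means.
Mean of replicates: (4.45 + 4.69 + 4.61 + 4.48 + 4.28 + 4.55 + 4.57) / 7 = 31.63000 / 7 = 4.51857
Sum of squared deviations: (−0.06857)² + (+0.17143)² + (+0.09143)² + (−0.03857)² + (−0.23857)² + (+0.03143)² + (+0.05143)² = 0.10449
Variance = 0.10449 / 7 = 0.01493
SE* = √0.01493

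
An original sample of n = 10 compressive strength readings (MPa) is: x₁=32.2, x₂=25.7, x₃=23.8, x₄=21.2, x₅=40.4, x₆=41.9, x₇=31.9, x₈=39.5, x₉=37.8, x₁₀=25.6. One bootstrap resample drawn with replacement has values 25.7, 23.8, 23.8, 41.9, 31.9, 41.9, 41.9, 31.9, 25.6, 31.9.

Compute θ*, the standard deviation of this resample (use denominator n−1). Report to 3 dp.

Mean = 32.0300; sum of squared deviations = 509.1810
s² = 509.1810 / 9 = 56.5757
s = √56.5757 = 7.522

θ* = 7.522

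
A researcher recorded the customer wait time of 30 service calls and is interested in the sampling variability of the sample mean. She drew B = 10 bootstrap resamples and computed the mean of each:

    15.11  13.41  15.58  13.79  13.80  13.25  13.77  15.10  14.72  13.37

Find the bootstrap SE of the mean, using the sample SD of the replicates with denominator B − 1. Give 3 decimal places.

SE* = 0.852

Bootstrap SE is the standard deviation of the 10 replicate means.
Mean of replicates: (15.11 + 13.41 + 15.58 + 13.79 + 13.80 + 13.25 + 13.77 + 15.10 + 14.72 + 13.37) / 10 = 141.9000 / 10 = 14.1900
Sum of squared deviations: (+0.9200)² + (−0.7800)² + (+1.3900)² + (−0.4000)² + (−0.3900)² + (−0.9400)² + (−0.4200)² + (+0.9100)² + (+0.5300)² + (−0.8200)² = 6.5404
Variance = 6.5404 / 9 = 0.7267
SE* = √0.7267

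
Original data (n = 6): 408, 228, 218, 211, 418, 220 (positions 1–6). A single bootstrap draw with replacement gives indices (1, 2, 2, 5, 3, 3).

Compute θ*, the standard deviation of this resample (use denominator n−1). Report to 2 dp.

θ* = 98.27

Resample values: 408, 228, 228, 418, 218, 218.
Mean = 286.3333; sum of squared deviations = 48283.3333
s² = 48283.3333 / 5 = 9656.6667
s = √9656.6667 = 98.27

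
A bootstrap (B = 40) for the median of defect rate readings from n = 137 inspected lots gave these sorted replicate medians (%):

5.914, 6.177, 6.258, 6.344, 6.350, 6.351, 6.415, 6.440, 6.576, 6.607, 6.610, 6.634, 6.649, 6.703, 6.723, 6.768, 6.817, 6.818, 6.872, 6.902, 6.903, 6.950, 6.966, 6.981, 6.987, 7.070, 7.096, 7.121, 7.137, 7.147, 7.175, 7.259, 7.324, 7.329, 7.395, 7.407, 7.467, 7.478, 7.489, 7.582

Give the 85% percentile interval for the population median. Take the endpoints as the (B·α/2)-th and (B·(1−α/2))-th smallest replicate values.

α = 0.15; lower rank = 40 × 0.075 = 3; upper rank = 40 × 0.925 = 37.
The 3rd smallest replicate is 6.258; the 37th is 7.467.

(6.258, 7.467)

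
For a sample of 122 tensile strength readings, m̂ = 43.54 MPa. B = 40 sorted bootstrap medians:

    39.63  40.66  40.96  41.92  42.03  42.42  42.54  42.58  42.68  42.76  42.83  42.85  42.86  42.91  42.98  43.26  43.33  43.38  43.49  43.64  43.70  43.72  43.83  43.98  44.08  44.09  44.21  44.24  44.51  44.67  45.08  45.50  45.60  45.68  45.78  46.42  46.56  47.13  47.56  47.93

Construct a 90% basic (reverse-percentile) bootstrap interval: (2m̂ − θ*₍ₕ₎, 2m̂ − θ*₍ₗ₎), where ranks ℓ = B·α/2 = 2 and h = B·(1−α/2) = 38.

Percentile endpoints at ranks 2 and 38: θ*₍2₎ = 40.66, θ*₍38₎ = 47.13.
Basic interval reflects these around m̂:
  lower = 2 × 43.54 − 47.13 = 39.95
  upper = 2 × 43.54 − 40.66 = 46.42

(39.95, 46.42)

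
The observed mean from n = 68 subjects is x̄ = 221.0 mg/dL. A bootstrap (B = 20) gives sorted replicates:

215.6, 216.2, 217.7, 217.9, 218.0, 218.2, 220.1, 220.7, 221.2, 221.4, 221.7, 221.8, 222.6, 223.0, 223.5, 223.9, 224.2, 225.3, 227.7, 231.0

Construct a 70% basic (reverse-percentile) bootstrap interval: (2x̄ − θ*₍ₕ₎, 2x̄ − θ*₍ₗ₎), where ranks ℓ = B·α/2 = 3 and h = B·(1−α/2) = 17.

Percentile endpoints at ranks 3 and 17: θ*₍3₎ = 217.7, θ*₍17₎ = 224.2.
Basic interval reflects these around x̄:
  lower = 2 × 221.0 − 224.2 = 217.8
  upper = 2 × 221.0 − 217.7 = 224.3

(217.8, 224.3)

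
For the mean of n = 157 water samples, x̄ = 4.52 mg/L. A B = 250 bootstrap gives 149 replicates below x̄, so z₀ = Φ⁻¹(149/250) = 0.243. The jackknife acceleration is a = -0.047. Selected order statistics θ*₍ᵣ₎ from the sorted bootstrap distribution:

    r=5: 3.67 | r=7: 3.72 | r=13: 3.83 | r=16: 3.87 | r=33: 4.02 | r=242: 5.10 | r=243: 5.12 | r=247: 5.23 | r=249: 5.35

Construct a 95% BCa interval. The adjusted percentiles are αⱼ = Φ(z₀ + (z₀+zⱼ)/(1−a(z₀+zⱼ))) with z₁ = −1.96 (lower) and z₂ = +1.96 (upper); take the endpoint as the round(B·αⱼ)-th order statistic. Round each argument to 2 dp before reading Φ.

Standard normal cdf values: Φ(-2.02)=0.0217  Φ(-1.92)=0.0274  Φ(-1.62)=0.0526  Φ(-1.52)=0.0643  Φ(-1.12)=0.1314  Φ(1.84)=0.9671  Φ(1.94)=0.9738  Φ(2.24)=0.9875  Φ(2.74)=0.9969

Lower: z₀ + z₁ = 0.243 + (-1.960) = -1.717; 1 − a(z₀+z₁) = 1 − (-0.047)(-1.717) = 0.9193; argument = 0.243 + (-1.717)/0.9193 = -1.6247 → -1.62.
α₁ = Φ(-1.62) = 0.0526; rank = round(250 × 0.0526) = 13; θ*₍13₎ = 3.83.
Upper: z₀ + z₂ = 2.203; 1 − a(z₀+z₂) = 1.1035; argument = 2.2393 → 2.24; α₂ = 0.9875; rank = 247; θ*₍247₎ = 5.23.

(3.83, 5.23)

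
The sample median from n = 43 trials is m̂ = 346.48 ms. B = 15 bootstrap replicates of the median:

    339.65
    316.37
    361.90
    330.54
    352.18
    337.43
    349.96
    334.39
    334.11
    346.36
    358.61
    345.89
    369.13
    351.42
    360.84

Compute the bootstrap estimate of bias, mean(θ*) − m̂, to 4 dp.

bias = −0.5613

mean(θ*) = (339.65 + 316.37 + 361.90 + 330.54 + 352.18 + 337.43 + 349.96 + 334.39 + 334.11 + 346.36 + 358.61 + 345.89 + 369.13 + 351.42 + 360.84) / 15 = 345.91867
bias = 345.91867 − 346.48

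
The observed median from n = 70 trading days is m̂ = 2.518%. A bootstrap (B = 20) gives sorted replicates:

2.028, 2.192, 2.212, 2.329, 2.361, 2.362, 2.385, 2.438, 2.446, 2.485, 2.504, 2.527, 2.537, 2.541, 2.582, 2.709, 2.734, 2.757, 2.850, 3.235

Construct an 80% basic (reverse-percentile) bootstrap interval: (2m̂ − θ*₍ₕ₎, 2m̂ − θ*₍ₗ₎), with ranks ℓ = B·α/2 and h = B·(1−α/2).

(2.279, 2.844)

Percentile endpoints at ranks 2 and 18: θ*₍2₎ = 2.192, θ*₍18₎ = 2.757.
Basic interval reflects these around m̂:
  lower = 2 × 2.518 − 2.757 = 2.279
  upper = 2 × 2.518 − 2.192 = 2.844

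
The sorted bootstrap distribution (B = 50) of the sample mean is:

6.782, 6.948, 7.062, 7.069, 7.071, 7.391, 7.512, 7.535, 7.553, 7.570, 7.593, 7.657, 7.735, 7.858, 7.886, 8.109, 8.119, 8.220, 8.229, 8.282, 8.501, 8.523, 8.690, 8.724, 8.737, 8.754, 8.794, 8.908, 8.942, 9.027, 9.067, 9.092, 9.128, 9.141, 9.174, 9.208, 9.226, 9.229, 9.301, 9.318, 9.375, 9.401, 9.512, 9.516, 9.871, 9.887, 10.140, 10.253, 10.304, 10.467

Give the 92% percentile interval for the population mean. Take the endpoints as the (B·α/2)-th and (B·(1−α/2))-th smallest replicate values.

α = 0.08; lower rank = 50 × 0.040 = 2; upper rank = 50 × 0.960 = 48.
The 2nd smallest replicate is 6.948; the 48th is 10.253.

(6.948, 10.253)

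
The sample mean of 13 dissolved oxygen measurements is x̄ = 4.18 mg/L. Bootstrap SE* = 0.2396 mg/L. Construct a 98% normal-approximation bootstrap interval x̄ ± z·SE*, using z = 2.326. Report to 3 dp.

(3.623, 4.737)

Margin = 2.326 × 0.2396 = 0.5573
Interval: 4.18 ± 0.5573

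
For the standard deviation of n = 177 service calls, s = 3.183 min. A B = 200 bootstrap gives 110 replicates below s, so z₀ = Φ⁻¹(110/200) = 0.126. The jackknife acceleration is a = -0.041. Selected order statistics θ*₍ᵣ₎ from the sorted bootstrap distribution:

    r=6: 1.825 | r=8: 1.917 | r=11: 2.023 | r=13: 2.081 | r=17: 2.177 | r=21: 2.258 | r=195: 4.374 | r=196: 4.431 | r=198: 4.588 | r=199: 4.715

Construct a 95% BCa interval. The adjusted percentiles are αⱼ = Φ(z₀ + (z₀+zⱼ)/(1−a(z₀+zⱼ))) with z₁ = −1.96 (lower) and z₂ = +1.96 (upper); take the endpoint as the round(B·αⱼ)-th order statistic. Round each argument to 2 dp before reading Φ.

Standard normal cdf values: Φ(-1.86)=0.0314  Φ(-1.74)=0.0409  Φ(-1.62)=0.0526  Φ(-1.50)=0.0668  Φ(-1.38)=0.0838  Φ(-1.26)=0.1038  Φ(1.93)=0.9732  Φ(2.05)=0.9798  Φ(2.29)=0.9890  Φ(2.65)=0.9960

(1.825, 4.431)

Lower: z₀ + z₁ = 0.126 + (-1.960) = -1.834; 1 − a(z₀+z₁) = 1 − (-0.041)(-1.834) = 0.9248; argument = 0.126 + (-1.834)/0.9248 = -1.8571 → -1.86.
α₁ = Φ(-1.86) = 0.0314; rank = round(200 × 0.0314) = 6; θ*₍6₎ = 1.825.
Upper: z₀ + z₂ = 2.086; 1 − a(z₀+z₂) = 1.0855; argument = 2.0476 → 2.05; α₂ = 0.9798; rank = 196; θ*₍196₎ = 4.431.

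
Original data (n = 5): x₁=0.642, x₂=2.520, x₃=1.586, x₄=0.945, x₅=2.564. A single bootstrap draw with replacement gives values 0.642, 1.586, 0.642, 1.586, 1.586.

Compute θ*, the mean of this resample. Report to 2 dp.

θ* = 1.21

Mean = (0.642 + 1.586 + 0.642 + 1.586 + 1.586) / 5 = 6.0420 / 5 = 1.21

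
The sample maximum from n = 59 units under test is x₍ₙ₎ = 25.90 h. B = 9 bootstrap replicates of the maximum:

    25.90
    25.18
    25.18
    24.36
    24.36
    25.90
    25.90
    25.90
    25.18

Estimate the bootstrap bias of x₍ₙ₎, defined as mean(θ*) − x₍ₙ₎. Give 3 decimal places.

bias = −0.582

mean(θ*) = (25.90 + 25.18 + 25.18 + 24.36 + 24.36 + 25.90 + 25.90 + 25.90 + 25.18) / 9 = 25.3178
bias = 25.3178 − 25.90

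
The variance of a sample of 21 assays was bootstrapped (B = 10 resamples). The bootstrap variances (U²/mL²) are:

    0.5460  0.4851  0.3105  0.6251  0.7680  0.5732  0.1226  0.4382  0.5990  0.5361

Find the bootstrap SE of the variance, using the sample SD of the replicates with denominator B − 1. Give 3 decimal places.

SE* = 0.179

Bootstrap SE is the standard deviation of the 10 replicate variances.
Mean of replicates: (0.5460 + 0.4851 + 0.3105 + 0.6251 + 0.7680 + 0.5732 + 0.1226 + 0.4382 + 0.5990 + 0.5361) / 10 = 5.00380 / 10 = 0.50038
Sum of squared deviations: (+0.04562)² + (−0.01528)² + (−0.18988)² + (+0.12472)² + (+0.26762)² + (+0.07282)² + (−0.37778)² + (−0.06218)² + (+0.09862)² + (+0.03572)² = 0.28843
Variance = 0.28843 / 9 = 0.03205
SE* = √0.03205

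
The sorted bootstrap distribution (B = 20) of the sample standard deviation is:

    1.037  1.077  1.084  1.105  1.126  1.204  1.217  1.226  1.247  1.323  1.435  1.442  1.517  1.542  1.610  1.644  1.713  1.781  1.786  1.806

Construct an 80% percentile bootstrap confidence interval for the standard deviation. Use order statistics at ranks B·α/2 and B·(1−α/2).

(1.077, 1.781)

α = 0.20; lower rank = 20 × 0.100 = 2; upper rank = 20 × 0.900 = 18.
The 2nd smallest replicate is 1.077; the 18th is 1.781.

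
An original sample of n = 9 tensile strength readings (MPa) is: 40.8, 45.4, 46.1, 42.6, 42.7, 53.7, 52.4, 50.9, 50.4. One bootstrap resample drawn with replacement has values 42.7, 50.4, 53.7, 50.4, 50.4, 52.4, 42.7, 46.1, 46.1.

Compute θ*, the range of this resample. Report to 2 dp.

Range = 53.7 − 42.7 = 11.00

θ* = 11.00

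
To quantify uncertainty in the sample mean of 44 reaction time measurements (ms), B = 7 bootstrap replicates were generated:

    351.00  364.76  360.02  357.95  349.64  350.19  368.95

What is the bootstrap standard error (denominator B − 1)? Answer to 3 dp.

Bootstrap SE is the standard deviation of the 7 replicate means.
Mean of replicates: (351.00 + 364.76 + 360.02 + 357.95 + 349.64 + 350.19 + 368.95) / 7 = 2502.5100 / 7 = 357.5014
Sum of squared deviations: (−6.5014)² + (+7.2586)² + (+2.5186)² + (+0.4486)² + (−7.8614)² + (−7.3114)² + (+11.4486)² = 347.8287
Variance = 347.8287 / 6 = 57.9714
SE* = √57.9714

SE* = 7.614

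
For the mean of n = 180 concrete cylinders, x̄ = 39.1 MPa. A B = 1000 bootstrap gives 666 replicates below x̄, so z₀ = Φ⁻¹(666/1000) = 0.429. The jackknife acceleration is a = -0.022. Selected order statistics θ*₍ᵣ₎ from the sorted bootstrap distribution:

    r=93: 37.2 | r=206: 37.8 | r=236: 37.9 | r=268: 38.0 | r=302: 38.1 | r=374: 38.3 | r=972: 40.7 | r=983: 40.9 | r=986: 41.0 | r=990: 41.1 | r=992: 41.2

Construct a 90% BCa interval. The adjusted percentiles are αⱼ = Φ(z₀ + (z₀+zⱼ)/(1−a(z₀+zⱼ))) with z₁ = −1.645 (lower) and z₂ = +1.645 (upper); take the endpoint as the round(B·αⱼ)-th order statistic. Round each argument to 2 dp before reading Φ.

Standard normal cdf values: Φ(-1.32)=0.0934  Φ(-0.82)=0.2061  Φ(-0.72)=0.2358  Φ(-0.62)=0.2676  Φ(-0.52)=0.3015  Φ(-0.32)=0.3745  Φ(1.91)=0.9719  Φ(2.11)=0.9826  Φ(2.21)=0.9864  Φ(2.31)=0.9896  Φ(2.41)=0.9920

(37.8, 41.2)

Lower: z₀ + z₁ = 0.429 + (-1.645) = -1.216; 1 − a(z₀+z₁) = 1 − (-0.022)(-1.216) = 0.9732; argument = 0.429 + (-1.216)/0.9732 = -0.8204 → -0.82.
α₁ = Φ(-0.82) = 0.2061; rank = round(1000 × 0.2061) = 206; θ*₍206₎ = 37.8.
Upper: z₀ + z₂ = 2.074; 1 − a(z₀+z₂) = 1.0456; argument = 2.4125 → 2.41; α₂ = 0.9920; rank = 992; θ*₍992₎ = 41.2.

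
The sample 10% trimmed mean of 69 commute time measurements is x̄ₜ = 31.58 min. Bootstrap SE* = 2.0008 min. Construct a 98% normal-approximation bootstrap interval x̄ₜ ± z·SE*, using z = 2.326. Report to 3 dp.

Margin = 2.326 × 2.0008 = 4.6539
Interval: 31.58 ± 4.6539

(26.926, 36.234)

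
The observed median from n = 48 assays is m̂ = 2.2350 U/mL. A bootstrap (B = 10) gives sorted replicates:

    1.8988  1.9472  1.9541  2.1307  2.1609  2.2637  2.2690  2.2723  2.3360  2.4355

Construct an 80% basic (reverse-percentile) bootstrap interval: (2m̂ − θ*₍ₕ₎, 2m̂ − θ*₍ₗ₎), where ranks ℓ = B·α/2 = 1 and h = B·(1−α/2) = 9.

(2.1340, 2.5712)

Percentile endpoints at ranks 1 and 9: θ*₍1₎ = 1.8988, θ*₍9₎ = 2.3360.
Basic interval reflects these around m̂:
  lower = 2 × 2.2350 − 2.3360 = 2.1340
  upper = 2 × 2.2350 − 1.8988 = 2.5712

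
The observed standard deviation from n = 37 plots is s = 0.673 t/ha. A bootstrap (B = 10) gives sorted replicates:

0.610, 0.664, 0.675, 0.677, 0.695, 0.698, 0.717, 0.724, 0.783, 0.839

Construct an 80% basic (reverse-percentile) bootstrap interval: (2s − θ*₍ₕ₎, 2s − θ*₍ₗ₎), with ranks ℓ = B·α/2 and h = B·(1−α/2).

(0.563, 0.736)

Percentile endpoints at ranks 1 and 9: θ*₍1₎ = 0.610, θ*₍9₎ = 0.783.
Basic interval reflects these around s:
  lower = 2 × 0.673 − 0.783 = 0.563
  upper = 2 × 0.673 − 0.610 = 0.736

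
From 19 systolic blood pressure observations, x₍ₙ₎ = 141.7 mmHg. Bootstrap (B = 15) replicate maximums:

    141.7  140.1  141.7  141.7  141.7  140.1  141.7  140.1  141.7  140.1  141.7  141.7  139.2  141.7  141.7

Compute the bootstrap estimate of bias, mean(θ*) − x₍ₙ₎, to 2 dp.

mean(θ*) = (141.7 + 140.1 + 141.7 + 141.7 + 141.7 + 140.1 + 141.7 + 140.1 + 141.7 + 140.1 + 141.7 + 141.7 + 139.2 + 141.7 + 141.7) / 15 = 141.107
bias = 141.107 − 141.7

bias = −0.59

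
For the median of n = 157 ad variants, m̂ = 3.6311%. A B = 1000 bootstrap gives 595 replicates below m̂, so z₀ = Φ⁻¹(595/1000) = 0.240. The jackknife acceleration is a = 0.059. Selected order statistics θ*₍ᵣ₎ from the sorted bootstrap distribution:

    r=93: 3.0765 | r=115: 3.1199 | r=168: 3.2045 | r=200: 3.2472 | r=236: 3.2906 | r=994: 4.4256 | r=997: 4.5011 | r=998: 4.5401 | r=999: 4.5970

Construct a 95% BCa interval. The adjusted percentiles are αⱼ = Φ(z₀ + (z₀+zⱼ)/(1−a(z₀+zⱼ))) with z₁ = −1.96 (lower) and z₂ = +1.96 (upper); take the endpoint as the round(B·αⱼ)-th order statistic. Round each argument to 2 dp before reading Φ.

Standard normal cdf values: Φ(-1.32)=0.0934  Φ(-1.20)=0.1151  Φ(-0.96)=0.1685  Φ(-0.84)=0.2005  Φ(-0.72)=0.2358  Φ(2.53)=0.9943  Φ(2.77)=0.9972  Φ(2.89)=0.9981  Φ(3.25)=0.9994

(3.0765, 4.5011)

Lower: z₀ + z₁ = 0.240 + (-1.960) = -1.720; 1 − a(z₀+z₁) = 1 − (0.059)(-1.720) = 1.1015; argument = 0.240 + (-1.720)/1.1015 = -1.3215 → -1.32.
α₁ = Φ(-1.32) = 0.0934; rank = round(1000 × 0.0934) = 93; θ*₍93₎ = 3.0765.
Upper: z₀ + z₂ = 2.200; 1 − a(z₀+z₂) = 0.8702; argument = 2.7682 → 2.77; α₂ = 0.9972; rank = 997; θ*₍997₎ = 4.5011.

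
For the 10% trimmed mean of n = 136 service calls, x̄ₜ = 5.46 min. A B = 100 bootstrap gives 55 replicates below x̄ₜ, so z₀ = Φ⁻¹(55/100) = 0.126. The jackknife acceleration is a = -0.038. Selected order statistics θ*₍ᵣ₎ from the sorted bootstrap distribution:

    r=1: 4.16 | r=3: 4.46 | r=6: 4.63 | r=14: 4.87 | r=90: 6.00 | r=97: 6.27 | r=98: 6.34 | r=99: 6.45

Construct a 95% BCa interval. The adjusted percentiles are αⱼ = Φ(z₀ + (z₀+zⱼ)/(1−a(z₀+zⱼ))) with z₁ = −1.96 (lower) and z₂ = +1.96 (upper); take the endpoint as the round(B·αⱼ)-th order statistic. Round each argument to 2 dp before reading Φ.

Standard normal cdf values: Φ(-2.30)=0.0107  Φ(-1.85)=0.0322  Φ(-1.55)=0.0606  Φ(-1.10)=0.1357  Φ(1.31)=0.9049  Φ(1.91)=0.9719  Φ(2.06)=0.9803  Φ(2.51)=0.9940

(4.46, 6.34)

Lower: z₀ + z₁ = 0.126 + (-1.960) = -1.834; 1 − a(z₀+z₁) = 1 − (-0.038)(-1.834) = 0.9303; argument = 0.126 + (-1.834)/0.9303 = -1.8454 → -1.85.
α₁ = Φ(-1.85) = 0.0322; rank = round(100 × 0.0322) = 3; θ*₍3₎ = 4.46.
Upper: z₀ + z₂ = 2.086; 1 − a(z₀+z₂) = 1.0793; argument = 2.0588 → 2.06; α₂ = 0.9803; rank = 98; θ*₍98₎ = 6.34.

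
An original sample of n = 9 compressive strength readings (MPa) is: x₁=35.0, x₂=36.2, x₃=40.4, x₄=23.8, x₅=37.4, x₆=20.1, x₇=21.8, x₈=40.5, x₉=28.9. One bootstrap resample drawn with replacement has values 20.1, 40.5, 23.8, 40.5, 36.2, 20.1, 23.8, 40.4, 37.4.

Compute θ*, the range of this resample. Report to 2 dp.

Range = 40.5 − 20.1 = 20.40

θ* = 20.40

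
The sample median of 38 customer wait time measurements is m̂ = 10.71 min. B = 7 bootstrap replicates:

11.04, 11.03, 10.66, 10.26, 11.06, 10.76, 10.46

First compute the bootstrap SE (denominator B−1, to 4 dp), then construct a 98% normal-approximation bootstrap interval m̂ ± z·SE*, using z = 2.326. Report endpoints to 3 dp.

Mean of replicates = 10.7529; sum of squared deviations = 0.5909; SE* = √(0.5909/6) = 0.3138
Margin = 2.326 × 0.3138 = 0.7299
Interval: 10.71 ± 0.7299

(9.980, 11.440)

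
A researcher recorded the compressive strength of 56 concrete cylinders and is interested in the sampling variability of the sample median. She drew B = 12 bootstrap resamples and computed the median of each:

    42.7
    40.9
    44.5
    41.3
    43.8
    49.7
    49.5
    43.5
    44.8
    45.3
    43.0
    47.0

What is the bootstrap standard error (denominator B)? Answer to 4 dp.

SE* = 2.7213

Bootstrap SE is the standard deviation of the 12 replicate medians.
Mean of replicates: (42.7 + 40.9 + 44.5 + 41.3 + 43.8 + 49.7 + 49.5 + 43.5 + 44.8 + 45.3 + 43.0 + 47.0) / 12 = 536.00000 / 12 = 44.66667
Sum of squared deviations: (−1.96667)² + (−3.76667)² + (−0.16667)² + (−3.36667)² + (−0.86667)² + (+5.03333)² + (+4.83333)² + (−1.16667)² + (+0.13333)² + (+0.63333)² + (−1.66667)² + (+2.33333)² = 88.86667
Variance = 88.86667 / 12 = 7.40556
SE* = √7.40556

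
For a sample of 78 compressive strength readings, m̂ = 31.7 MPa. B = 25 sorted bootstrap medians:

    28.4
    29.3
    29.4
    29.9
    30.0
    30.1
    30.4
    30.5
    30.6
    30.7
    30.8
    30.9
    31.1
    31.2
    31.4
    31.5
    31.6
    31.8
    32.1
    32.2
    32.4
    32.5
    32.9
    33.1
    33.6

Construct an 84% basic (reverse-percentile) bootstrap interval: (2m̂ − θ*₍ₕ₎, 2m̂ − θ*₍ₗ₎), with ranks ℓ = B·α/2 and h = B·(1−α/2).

(30.5, 34.1)

Percentile endpoints at ranks 2 and 23: θ*₍2₎ = 29.3, θ*₍23₎ = 32.9.
Basic interval reflects these around m̂:
  lower = 2 × 31.7 − 32.9 = 30.5
  upper = 2 × 31.7 − 29.3 = 34.1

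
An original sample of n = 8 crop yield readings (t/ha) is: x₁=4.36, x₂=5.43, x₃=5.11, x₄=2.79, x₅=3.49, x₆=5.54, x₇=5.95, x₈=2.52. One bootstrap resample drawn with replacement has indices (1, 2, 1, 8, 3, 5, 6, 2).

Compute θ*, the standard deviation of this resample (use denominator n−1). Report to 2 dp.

Resample values: 4.36, 5.43, 4.36, 2.52, 5.11, 3.49, 5.54, 5.43.
Mean = 4.5300; sum of squared deviations = 8.1560
s² = 8.1560 / 7 = 1.1651
s = √1.1651 = 1.08

θ* = 1.08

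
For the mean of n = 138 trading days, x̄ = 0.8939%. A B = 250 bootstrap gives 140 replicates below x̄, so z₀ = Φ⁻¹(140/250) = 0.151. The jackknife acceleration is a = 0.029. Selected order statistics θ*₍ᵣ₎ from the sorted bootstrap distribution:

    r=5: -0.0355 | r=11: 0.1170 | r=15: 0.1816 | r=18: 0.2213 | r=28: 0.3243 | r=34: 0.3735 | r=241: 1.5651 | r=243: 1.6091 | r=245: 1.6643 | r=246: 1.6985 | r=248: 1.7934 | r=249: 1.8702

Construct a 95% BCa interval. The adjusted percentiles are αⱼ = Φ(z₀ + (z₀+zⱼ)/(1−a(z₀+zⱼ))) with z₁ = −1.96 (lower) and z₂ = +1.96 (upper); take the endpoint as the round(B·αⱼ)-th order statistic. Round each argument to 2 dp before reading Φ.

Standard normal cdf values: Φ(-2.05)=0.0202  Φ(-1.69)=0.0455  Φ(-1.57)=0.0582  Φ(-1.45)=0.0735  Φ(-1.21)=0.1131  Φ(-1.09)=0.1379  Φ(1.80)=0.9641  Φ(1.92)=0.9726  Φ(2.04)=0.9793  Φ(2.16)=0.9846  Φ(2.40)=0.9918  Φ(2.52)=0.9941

Lower: z₀ + z₁ = 0.151 + (-1.960) = -1.809; 1 − a(z₀+z₁) = 1 − (0.029)(-1.809) = 1.0525; argument = 0.151 + (-1.809)/1.0525 = -1.5678 → -1.57.
α₁ = Φ(-1.57) = 0.0582; rank = round(250 × 0.0582) = 15; θ*₍15₎ = 0.1816.
Upper: z₀ + z₂ = 2.111; 1 − a(z₀+z₂) = 0.9388; argument = 2.3997 → 2.40; α₂ = 0.9918; rank = 248; θ*₍248₎ = 1.7934.

(0.1816, 1.7934)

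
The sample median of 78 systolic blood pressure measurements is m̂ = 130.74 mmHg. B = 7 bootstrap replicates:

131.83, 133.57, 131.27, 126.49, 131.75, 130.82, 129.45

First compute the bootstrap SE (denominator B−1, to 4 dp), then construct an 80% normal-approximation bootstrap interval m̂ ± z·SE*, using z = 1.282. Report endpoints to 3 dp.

Mean of replicates = 130.7400; sum of squared deviations = 30.2310; SE* = √(30.2310/6) = 2.2447
Margin = 1.282 × 2.2447 = 2.8777
Interval: 130.74 ± 2.8777

(127.862, 133.618)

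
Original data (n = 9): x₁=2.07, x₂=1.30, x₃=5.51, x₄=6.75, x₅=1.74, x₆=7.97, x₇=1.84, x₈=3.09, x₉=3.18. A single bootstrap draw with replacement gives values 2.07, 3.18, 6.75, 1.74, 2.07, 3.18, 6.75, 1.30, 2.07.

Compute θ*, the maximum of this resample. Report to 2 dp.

Maximum = 6.75

θ* = 6.75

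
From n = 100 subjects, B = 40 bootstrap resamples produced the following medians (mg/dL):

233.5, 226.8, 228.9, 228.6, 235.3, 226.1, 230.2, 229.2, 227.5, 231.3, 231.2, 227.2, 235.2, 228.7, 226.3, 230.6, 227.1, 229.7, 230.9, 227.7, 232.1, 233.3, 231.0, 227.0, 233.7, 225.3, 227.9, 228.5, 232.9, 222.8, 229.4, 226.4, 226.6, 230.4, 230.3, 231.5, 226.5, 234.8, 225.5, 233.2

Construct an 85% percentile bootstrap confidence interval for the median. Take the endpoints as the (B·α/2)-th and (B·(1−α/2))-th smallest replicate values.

Sorted replicates: 222.8, 225.3, 225.5, 226.1, 226.3, 226.4, 226.5, 226.6, 226.8, 227.0, 227.1, 227.2, 227.5, 227.7, 227.9, 228.5, 228.6, 228.7, 228.9, 229.2, 229.4, 229.7, 230.2, 230.3, 230.4, 230.6, 230.9, 231.0, 231.2, 231.3, 231.5, 232.1, 232.9, 233.2, 233.3, 233.5, 233.7, 234.8, 235.2, 235.3
α = 0.15; lower rank = 40 × 0.075 = 3; upper rank = 40 × 0.925 = 37.
The 3rd smallest replicate is 225.5; the 37th is 233.7.

(225.5, 233.7)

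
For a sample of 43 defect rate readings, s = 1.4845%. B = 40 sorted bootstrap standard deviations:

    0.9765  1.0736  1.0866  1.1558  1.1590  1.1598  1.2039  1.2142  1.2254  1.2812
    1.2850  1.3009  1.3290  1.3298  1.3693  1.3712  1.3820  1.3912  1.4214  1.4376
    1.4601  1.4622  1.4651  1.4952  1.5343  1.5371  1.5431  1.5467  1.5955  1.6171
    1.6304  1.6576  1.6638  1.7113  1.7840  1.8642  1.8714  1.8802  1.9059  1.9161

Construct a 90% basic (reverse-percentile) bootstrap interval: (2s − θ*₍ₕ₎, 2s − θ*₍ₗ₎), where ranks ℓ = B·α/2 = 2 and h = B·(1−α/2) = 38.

Percentile endpoints at ranks 2 and 38: θ*₍2₎ = 1.0736, θ*₍38₎ = 1.8802.
Basic interval reflects these around s:
  lower = 2 × 1.4845 − 1.8802 = 1.0888
  upper = 2 × 1.4845 − 1.0736 = 1.8954

(1.0888, 1.8954)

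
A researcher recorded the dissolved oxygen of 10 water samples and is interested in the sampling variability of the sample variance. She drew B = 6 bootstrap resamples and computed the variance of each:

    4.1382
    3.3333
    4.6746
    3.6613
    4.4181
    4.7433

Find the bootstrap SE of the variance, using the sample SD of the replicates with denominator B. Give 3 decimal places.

Bootstrap SE is the standard deviation of the 6 replicate variances.
Mean of replicates: (4.1382 + 3.3333 + 4.6746 + 3.6613 + 4.4181 + 4.7433) / 6 = 24.96880 / 6 = 4.16147
Sum of squared deviations: (−0.02327)² + (−0.82817)² + (+0.51313)² + (−0.50017)² + (+0.25663)² + (+0.58183)² = 1.60426
Variance = 1.60426 / 6 = 0.26738
SE* = √0.26738

SE* = 0.517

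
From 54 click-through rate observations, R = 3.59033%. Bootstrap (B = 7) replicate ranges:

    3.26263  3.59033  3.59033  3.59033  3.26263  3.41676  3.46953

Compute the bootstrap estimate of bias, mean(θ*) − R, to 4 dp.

bias = −0.1357

mean(θ*) = (3.26263 + 3.59033 + 3.59033 + 3.59033 + 3.26263 + 3.41676 + 3.46953) / 7 = 3.45465
bias = 3.45465 − 3.59033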